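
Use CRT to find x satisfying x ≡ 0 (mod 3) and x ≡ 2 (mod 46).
48

Using Chinese Remainder Theorem:
M = 3 × 46 = 138
M1 = 46, M2 = 3
y1 = 46^(-1) mod 3 = 1
y2 = 3^(-1) mod 46 = 31
x = (0×46×1 + 2×3×31) mod 138 = 48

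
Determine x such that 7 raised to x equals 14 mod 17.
11

Baby-step giant-step with step n = ⌈√17⌉ = 5.
Baby steps 7^j mod 17 (j:value) for j=0..4: 0:1, 1:7, 2:15, 3:3, 4:4.
Giant-step multiplier: 7^(-5) ≡ 7^(16-5) = 7^11 ≡ 14 (mod 17).
Giant steps γ_i = 14·14^i mod 17: γ_0=14, γ_1=9, γ_2=7 (in table at j=1).
x = i·n + j = 2·5 + 1 = 11.
Check: 7^11 ≡ 14 (mod 17).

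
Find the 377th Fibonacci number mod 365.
352

Matrix identity: Q^n = [[F_(n+1), F_n], [F_n, F_(n-1)]] with Q = [[1,1],[1,0]].
n = 377 = 101111001₂. Square-and-multiply, entries mod 365:
Q^1 = [[1,1],[1,0]]
Q^2 = (Q^1)² = [[2,1],[1,1]]
Q^5 = (Q^2)²·Q = [[8,5],[5,3]]
Q^11 = (Q^5)²·Q = [[144,89],[89,55]]
Q^23 = (Q^11)²·Q = [[13,187],[187,191]]
Q^47 = (Q^23)²·Q = [[286,98],[98,188]]
Q^94 = (Q^47)² = [[150,97],[97,53]]
Q^188 = (Q^94)² = [[154,346],[346,173]]
Q^377 = (Q^188)²·Q = [[344,352],[352,357]]
F_377 mod 365 = Q^377[0][1] = 352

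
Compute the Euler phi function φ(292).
144

292 = 2^2 × 73
φ(n) = n × ∏(1 - 1/p) for each prime p dividing n
φ(292) = 292 × (1 - 1/2) × (1 - 1/73) = 144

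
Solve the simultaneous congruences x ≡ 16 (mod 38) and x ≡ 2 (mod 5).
92

Using Chinese Remainder Theorem:
M = 38 × 5 = 190
M1 = 5, M2 = 38
y1 = 5^(-1) mod 38 = 23
y2 = 38^(-1) mod 5 = 2
x = (16×5×23 + 2×38×2) mod 190 = 92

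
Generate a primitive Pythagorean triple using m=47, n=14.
(2013, 1316, 2405)

Euclid's formula: a = m² - n², b = 2mn, c = m² + n²
m = 47, n = 14
a = 47² - 14² = 2209 - 196 = 2013
b = 2 × 47 × 14 = 1316
c = 47² + 14² = 2209 + 196 = 2405
Verification: 2013² + 1316² = 4052169 + 1731856 = 5784025 = 2405² ✓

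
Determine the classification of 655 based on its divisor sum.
deficient

Proper divisors of 655: sum = 1 + 5 + 131 = 137
Since 137 < 655, 655 is deficient.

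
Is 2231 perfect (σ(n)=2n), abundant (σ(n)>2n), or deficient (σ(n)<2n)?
deficient

Proper divisors of 2231: sum = 1 + 23 + 97 = 121
Since 121 < 2231, 2231 is deficient.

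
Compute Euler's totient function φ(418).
180

418 = 2 × 11 × 19
φ(n) = n × ∏(1 - 1/p) for each prime p dividing n
φ(418) = 418 × (1 - 1/2) × (1 - 1/11) × (1 - 1/19) = 180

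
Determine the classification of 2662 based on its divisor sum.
deficient

Proper divisors of 2662: sum = 1 + 2 + 11 + 22 + 121 + 242 + 1331 = 1730
Since 1730 < 2662, 2662 is deficient.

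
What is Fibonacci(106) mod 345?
193

Matrix identity: Q^n = [[F_(n+1), F_n], [F_n, F_(n-1)]] with Q = [[1,1],[1,0]].
n = 106 = 1101010₂. Square-and-multiply, entries mod 345:
Q^1 = [[1,1],[1,0]]
Q^3 = (Q^1)²·Q = [[3,2],[2,1]]
Q^6 = (Q^3)² = [[13,8],[8,5]]
Q^13 = (Q^6)²·Q = [[32,233],[233,144]]
Q^26 = (Q^13)² = [[113,298],[298,160]]
Q^53 = (Q^26)²·Q = [[77,143],[143,279]]
Q^106 = (Q^53)² = [[158,193],[193,310]]
F_106 mod 345 = Q^106[0][1] = 193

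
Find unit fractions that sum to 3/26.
1/9 + 1/234

Greedy algorithm:
3/26: ceiling(26/3) = 9, use 1/9
1/234: ceiling(234/1) = 234, use 1/234
Result: 3/26 = 1/9 + 1/234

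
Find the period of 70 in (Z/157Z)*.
156

157 is prime, so ord(70) divides φ(157) = 156.
Divisors of 156: 1, 2, 3, 4, 6, 12, 13, 26, 39, 52, 78, 156.
Repeated squaring: 70^1 ≡ 70, 70^2 ≡ 33, 70^4 ≡ 147, 70^8 ≡ 100, 70^16 ≡ 109, 70^32 ≡ 106, 70^64 ≡ 89, 70^128 ≡ 71 (mod 157).
Test 70^d mod 157 for each divisor d in increasing order:
70^1 ≡ 70
70^2 ≡ 33
70^3 = 70^2·70^1 ≡ 112
70^4 ≡ 147
70^6 = 70^4·70^2 ≡ 141
70^12 = 70^8·70^4 ≡ 99
70^13 = 70^8·70^4·70^1 ≡ 22
70^26 = 70^16·70^8·70^2 ≡ 13
70^39 = 70^32·70^4·70^2·70^1 ≡ 129
70^52 = 70^32·70^16·70^4 ≡ 12
70^78 = 70^64·70^8·70^4·70^2 ≡ 156
70^156 = 70^128·70^16·70^8·70^4 ≡ 1  ← first divisor giving 1
The order is 156.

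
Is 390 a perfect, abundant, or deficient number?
abundant

Proper divisors of 390: sum = 1 + 2 + 3 + 5 + 6 + 10 + 13 + 15 + 26 + 30 + 39 + 65 + 78 + 130 + 195 = 618
Since 618 > 390, 390 is abundant.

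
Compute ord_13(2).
12

13 is prime, so ord(2) divides φ(13) = 12.
Divisors of 12: 1, 2, 3, 4, 6, 12.
Repeated squaring: 2^1 ≡ 2, 2^2 ≡ 4, 2^4 ≡ 3, 2^8 ≡ 9 (mod 13).
Test 2^d mod 13 for each divisor d in increasing order:
2^1 ≡ 2
2^2 ≡ 4
2^3 = 2^2·2^1 ≡ 8
2^4 ≡ 3
2^6 = 2^4·2^2 ≡ 12
2^12 = 2^8·2^4 ≡ 1  ← first divisor giving 1
The order is 12.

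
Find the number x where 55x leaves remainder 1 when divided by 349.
165

gcd(55, 349) = 1, so the inverse exists.
Extended Euclidean algorithm on (349, 55):
349 = 6 × 55 + 19  ⟹  19 = (1)·349 + (-6)·55
55 = 2 × 19 + 17  ⟹  17 = (-2)·349 + (13)·55
19 = 1 × 17 + 2  ⟹  2 = (3)·349 + (-19)·55
17 = 8 × 2 + 1  ⟹  1 = (-26)·349 + (165)·55
So (165)·55 ≡ 1 (mod 349), i.e. 55^(-1) ≡ 165 (mod 349).
Check: 55 × 165 = 9075 ≡ 1 (mod 349)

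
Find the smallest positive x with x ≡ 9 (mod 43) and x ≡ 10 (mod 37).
1342

Using Chinese Remainder Theorem:
M = 43 × 37 = 1591
M1 = 37, M2 = 43
y1 = 37^(-1) mod 43 = 7
y2 = 43^(-1) mod 37 = 31
x = (9×37×7 + 10×43×31) mod 1591 = 1342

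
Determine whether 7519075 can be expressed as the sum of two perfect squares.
Not possible

Factorization: 7519075 = 5^2 × 67^3
By Fermat: n is sum of two squares iff every prime p ≡ 3 (mod 4) appears to even power.
Prime(s) ≡ 3 (mod 4) with odd exponent: [(67, 3)]
Therefore 7519075 cannot be expressed as a² + b².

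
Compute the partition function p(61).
1121505

p(n) counts ways to write n as a sum of positive integers (order ignored).
Euler's pentagonal recurrence: p(k) = p(k-1) + p(k-2) - p(k-5) - p(k-7) + p(k-12) + p(k-15) - ... (offsets j(3j∓1)/2, signs ++--, p(0)=1, p(<0)=0).
DP table for k = 0..60: p(0)=1, p(1)=1, p(2)=2, p(3)=3, p(4)=5, p(5)=7, p(6)=11, p(7)=15, p(8)=22, p(9)=30, p(10)=42, p(11)=56, p(12)=77, p(13)=101, p(14)=135, p(15)=176, p(16)=231, p(17)=297, p(18)=385, p(19)=490, p(20)=627, p(21)=792, p(22)=1002, p(23)=1255, p(24)=1575, p(25)=1958, p(26)=2436, p(27)=3010, p(28)=3718, p(29)=4565, p(30)=5604, p(31)=6842, p(32)=8349, p(33)=10143, p(34)=12310, p(35)=14883, p(36)=17977, p(37)=21637, p(38)=26015, p(39)=31185, p(40)=37338, p(41)=44583, p(42)=53174, p(43)=63261, p(44)=75175, p(45)=89134, p(46)=105558, p(47)=124754, p(48)=147273, p(49)=173525, p(50)=204226, p(51)=239943, p(52)=281589, p(53)=329931, p(54)=386155, p(55)=451276, p(56)=526823, p(57)=614154, p(58)=715220, p(59)=831820, p(60)=966467.
Final step: p(61) = p(60) + p(59) - p(56) - p(54) + p(49) + p(46) - p(39) - p(35) + p(26) + p(21) - p(10) - p(4)
= 966467 + 831820 - 526823 - 386155 + 173525 + 105558 - 31185 - 14883 + 2436 + 792 - 42 - 5
= 1121505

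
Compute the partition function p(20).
627

p(n) counts ways to write n as a sum of positive integers (order ignored).
Euler's pentagonal recurrence: p(k) = p(k-1) + p(k-2) - p(k-5) - p(k-7) + p(k-12) + p(k-15) - ... (offsets j(3j∓1)/2, signs ++--, p(0)=1, p(<0)=0).
DP table for k = 0..19: p(0)=1, p(1)=1, p(2)=2, p(3)=3, p(4)=5, p(5)=7, p(6)=11, p(7)=15, p(8)=22, p(9)=30, p(10)=42, p(11)=56, p(12)=77, p(13)=101, p(14)=135, p(15)=176, p(16)=231, p(17)=297, p(18)=385, p(19)=490.
Final step: p(20) = p(19) + p(18) - p(15) - p(13) + p(8) + p(5)
= 490 + 385 - 176 - 101 + 22 + 7
= 627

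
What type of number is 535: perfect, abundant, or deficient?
deficient

Proper divisors of 535: sum = 1 + 5 + 107 = 113
Since 113 < 535, 535 is deficient.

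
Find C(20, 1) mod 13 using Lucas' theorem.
7

Using Lucas' theorem:
Write n=20 and k=1 in base 13:
n in base 13: [1, 7]
k in base 13: [0, 1]
C(20,1) mod 13 = ∏ C(n_i, k_i) mod 13
Digit binomials (mod 13): C(1,0) = 1; C(7,1) = 7
Product: 1 × 7 = 7 ≡ 7 (mod 13)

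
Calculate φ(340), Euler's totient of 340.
128

340 = 2^2 × 5 × 17
φ(n) = n × ∏(1 - 1/p) for each prime p dividing n
φ(340) = 340 × (1 - 1/2) × (1 - 1/5) × (1 - 1/17) = 128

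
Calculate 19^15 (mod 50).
49

Repeated squaring. Binary of 15 = 1111.
19^1 ≡ 19 (mod 50); 19^2 ≡ 11 (mod 50); 19^4 ≡ 21 (mod 50); 19^8 ≡ 41 (mod 50)
19^15 = 19^1 × 19^2 × 19^4 × 19^8 ≡ 49 (mod 50)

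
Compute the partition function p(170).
274768617130

p(n) counts ways to write n as a sum of positive integers (order ignored).
Euler's pentagonal recurrence: p(k) = p(k-1) + p(k-2) - p(k-5) - p(k-7) + p(k-12) + p(k-15) - ... (offsets j(3j∓1)/2, signs ++--, p(0)=1, p(<0)=0).
DP table for k = 0..169: p(0)=1, p(1)=1, p(2)=2, p(3)=3, p(4)=5, p(5)=7, p(6)=11, p(7)=15, p(8)=22, p(9)=30, p(10)=42, p(11)=56, p(12)=77, p(13)=101, p(14)=135, p(15)=176, p(16)=231, p(17)=297, p(18)=385, p(19)=490, p(20)=627, p(21)=792, p(22)=1002, p(23)=1255, p(24)=1575, p(25)=1958, p(26)=2436, p(27)=3010, p(28)=3718, p(29)=4565, p(30)=5604, p(31)=6842, p(32)=8349, p(33)=10143, p(34)=12310, p(35)=14883, p(36)=17977, p(37)=21637, p(38)=26015, p(39)=31185, p(40)=37338, p(41)=44583, p(42)=53174, p(43)=63261, p(44)=75175, p(45)=89134, p(46)=105558, p(47)=124754, p(48)=147273, p(49)=173525, p(50)=204226, p(51)=239943, p(52)=281589, p(53)=329931, p(54)=386155, p(55)=451276, p(56)=526823, p(57)=614154, p(58)=715220, p(59)=831820, p(60)=966467, p(61)=1121505, p(62)=1300156, p(63)=1505499, p(64)=1741630, p(65)=2012558, p(66)=2323520, p(67)=2679689, p(68)=3087735, p(69)=3554345, p(70)=4087968, p(71)=4697205, p(72)=5392783, p(73)=6185689, p(74)=7089500, p(75)=8118264, p(76)=9289091, p(77)=10619863, p(78)=12132164, p(79)=13848650, p(80)=15796476, p(81)=18004327, p(82)=20506255, p(83)=23338469, p(84)=26543660, p(85)=30167357, p(86)=34262962, p(87)=38887673, p(88)=44108109, p(89)=49995925, p(90)=56634173, p(91)=64112359, p(92)=72533807, p(93)=82010177, p(94)=92669720, p(95)=104651419, p(96)=118114304, p(97)=133230930, p(98)=150198136, p(99)=169229875, p(100)=190569292, p(101)=214481126, p(102)=241265379, p(103)=271248950, p(104)=304801365, p(105)=342325709, p(106)=384276336, p(107)=431149389, p(108)=483502844, p(109)=541946240, p(110)=607163746, p(111)=679903203, p(112)=761002156, p(113)=851376628, p(114)=952050665, p(115)=1064144451, p(116)=1188908248, p(117)=1327710076, p(118)=1482074143, p(119)=1653668665, p(120)=1844349560, p(121)=2056148051, p(122)=2291320912, p(123)=2552338241, p(124)=2841940500, p(125)=3163127352, p(126)=3519222692, p(127)=3913864295, p(128)=4351078600, p(129)=4835271870, p(130)=5371315400, p(131)=5964539504, p(132)=6620830889, p(133)=7346629512, p(134)=8149040695, p(135)=9035836076, p(136)=10015581680, p(137)=11097645016, p(138)=12292341831, p(139)=13610949895, p(140)=15065878135, p(141)=16670689208, p(142)=18440293320, p(143)=20390982757, p(144)=22540654445, p(145)=24908858009, p(146)=27517052599, p(147)=30388671978, p(148)=33549419497, p(149)=37027355200, p(150)=40853235313, p(151)=45060624582, p(152)=49686288421, p(153)=54770336324, p(154)=60356673280, p(155)=66493182097, p(156)=73232243759, p(157)=80630964769, p(158)=88751778802, p(159)=97662728555, p(160)=107438159466, p(161)=118159068427, p(162)=129913904637, p(163)=142798995930, p(164)=156919475295, p(165)=172389800255, p(166)=189334822579, p(167)=207890420102, p(168)=228204732751, p(169)=250438925115.
Final step: p(170) = p(169) + p(168) - p(165) - p(163) + p(158) + p(155) - p(148) - p(144) + p(135) + p(130) - p(119) - p(113) + p(100) + p(93) - p(78) - p(70) + p(53) + p(44) - p(25) - p(15)
= 250438925115 + 228204732751 - 172389800255 - 142798995930 + 88751778802 + 66493182097 - 33549419497 - 22540654445 + 9035836076 + 5371315400 - 1653668665 - 851376628 + 190569292 + 82010177 - 12132164 - 4087968 + 329931 + 75175 - 1958 - 176
= 274768617130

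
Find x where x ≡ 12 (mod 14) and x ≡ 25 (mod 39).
376

Using Chinese Remainder Theorem:
M = 14 × 39 = 546
M1 = 39, M2 = 14
y1 = 39^(-1) mod 14 = 9
y2 = 14^(-1) mod 39 = 14
x = (12×39×9 + 25×14×14) mod 546 = 376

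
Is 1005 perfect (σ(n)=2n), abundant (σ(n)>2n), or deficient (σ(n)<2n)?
deficient

Proper divisors of 1005: sum = 1 + 3 + 5 + 15 + 67 + 201 + 335 = 627
Since 627 < 1005, 1005 is deficient.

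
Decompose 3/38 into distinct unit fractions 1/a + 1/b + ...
1/13 + 1/494

Greedy algorithm:
3/38: ceiling(38/3) = 13, use 1/13
1/494: ceiling(494/1) = 494, use 1/494
Result: 3/38 = 1/13 + 1/494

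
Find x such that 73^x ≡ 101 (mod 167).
27

Baby-step giant-step with step n = ⌈√167⌉ = 13.
Baby steps 73^j mod 167 (j:value) for j=0..12: 0:1, 1:73, 2:152, 3:74, 4:58, 5:59, 6:132, 7:117, 8:24, 9:82, 10:141, 11:106, 12:56.
Giant-step multiplier: 73^(-13) ≡ 73^(166-13) = 73^153 ≡ 119 (mod 167).
Giant steps γ_i = 101·119^i mod 167: γ_0=101, γ_1=162, γ_2=73 (in table at j=1).
x = i·n + j = 2·13 + 1 = 27.
Check: 73^27 ≡ 101 (mod 167).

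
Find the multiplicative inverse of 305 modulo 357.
254

gcd(305, 357) = 1, so the inverse exists.
Extended Euclidean algorithm on (357, 305):
357 = 1 × 305 + 52  ⟹  52 = (1)·357 + (-1)·305
305 = 5 × 52 + 45  ⟹  45 = (-5)·357 + (6)·305
52 = 1 × 45 + 7  ⟹  7 = (6)·357 + (-7)·305
45 = 6 × 7 + 3  ⟹  3 = (-41)·357 + (48)·305
7 = 2 × 3 + 1  ⟹  1 = (88)·357 + (-103)·305
So (-103)·305 ≡ 1 (mod 357), i.e. 305^(-1) ≡ -103 ≡ 254 (mod 357).
Check: 305 × 254 = 77470 ≡ 1 (mod 357)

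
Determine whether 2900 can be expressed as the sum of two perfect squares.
14² + 52² (a=14, b=52)

Factorization: 2900 = 2^2 × 5^2 × 29
By Fermat: n is sum of two squares iff every prime p ≡ 3 (mod 4) appears to even power.
All primes ≡ 3 (mod 4) appear to even power.
Search a = 0, 1, 2, … for 2900 - a² a perfect square: first hit at a = 14: 2900 - 196 = 2704 = 52².
2900 = 14² + 52² = 196 + 2704 ✓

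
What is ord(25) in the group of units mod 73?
36

73 is prime, so ord(25) divides φ(73) = 72.
Divisors of 72: 1, 2, 3, 4, 6, 8, 9, 12, 18, 24, 36, 72.
Repeated squaring: 25^1 ≡ 25, 25^2 ≡ 41, 25^4 ≡ 2, 25^8 ≡ 4, 25^16 ≡ 16, 25^32 ≡ 37, 25^64 ≡ 55 (mod 73).
Test 25^d mod 73 for each divisor d in increasing order:
25^1 ≡ 25
25^2 ≡ 41
25^3 = 25^2·25^1 ≡ 3
25^4 ≡ 2
25^6 = 25^4·25^2 ≡ 9
25^8 ≡ 4
25^9 = 25^8·25^1 ≡ 27
25^12 = 25^8·25^4 ≡ 8
25^18 = 25^16·25^2 ≡ 72
25^24 = 25^16·25^8 ≡ 64
25^36 = 25^32·25^4 ≡ 1  ← first divisor giving 1
The order is 36.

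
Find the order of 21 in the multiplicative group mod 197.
196

197 is prime, so ord(21) divides φ(197) = 196.
Divisors of 196: 1, 2, 4, 7, 14, 28, 49, 98, 196.
Repeated squaring: 21^1 ≡ 21, 21^2 ≡ 47, 21^4 ≡ 42, 21^8 ≡ 188, 21^16 ≡ 81, 21^32 ≡ 60, 21^64 ≡ 54, 21^128 ≡ 158 (mod 197).
Test 21^d mod 197 for each divisor d in increasing order:
21^1 ≡ 21
21^2 ≡ 47
21^4 ≡ 42
21^7 = 21^4·21^2·21^1 ≡ 84
21^14 = 21^8·21^4·21^2 ≡ 161
21^28 = 21^16·21^8·21^4 ≡ 114
21^49 = 21^32·21^16·21^1 ≡ 14
21^98 = 21^64·21^32·21^2 ≡ 196
21^196 = 21^128·21^64·21^4 ≡ 1  ← first divisor giving 1
The order is 196.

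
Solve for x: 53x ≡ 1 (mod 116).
81

gcd(53, 116) = 1, so the inverse exists.
Extended Euclidean algorithm on (116, 53):
116 = 2 × 53 + 10  ⟹  10 = (1)·116 + (-2)·53
53 = 5 × 10 + 3  ⟹  3 = (-5)·116 + (11)·53
10 = 3 × 3 + 1  ⟹  1 = (16)·116 + (-35)·53
So (-35)·53 ≡ 1 (mod 116), i.e. 53^(-1) ≡ -35 ≡ 81 (mod 116).
Check: 53 × 81 = 4293 ≡ 1 (mod 116)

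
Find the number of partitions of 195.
2580840212973

p(n) counts ways to write n as a sum of positive integers (order ignored).
Euler's pentagonal recurrence: p(k) = p(k-1) + p(k-2) - p(k-5) - p(k-7) + p(k-12) + p(k-15) - ... (offsets j(3j∓1)/2, signs ++--, p(0)=1, p(<0)=0).
DP table for k = 0..194: p(0)=1, p(1)=1, p(2)=2, p(3)=3, p(4)=5, p(5)=7, p(6)=11, p(7)=15, p(8)=22, p(9)=30, p(10)=42, p(11)=56, p(12)=77, p(13)=101, p(14)=135, p(15)=176, p(16)=231, p(17)=297, p(18)=385, p(19)=490, p(20)=627, p(21)=792, p(22)=1002, p(23)=1255, p(24)=1575, p(25)=1958, p(26)=2436, p(27)=3010, p(28)=3718, p(29)=4565, p(30)=5604, p(31)=6842, p(32)=8349, p(33)=10143, p(34)=12310, p(35)=14883, p(36)=17977, p(37)=21637, p(38)=26015, p(39)=31185, p(40)=37338, p(41)=44583, p(42)=53174, p(43)=63261, p(44)=75175, p(45)=89134, p(46)=105558, p(47)=124754, p(48)=147273, p(49)=173525, p(50)=204226, p(51)=239943, p(52)=281589, p(53)=329931, p(54)=386155, p(55)=451276, p(56)=526823, p(57)=614154, p(58)=715220, p(59)=831820, p(60)=966467, p(61)=1121505, p(62)=1300156, p(63)=1505499, p(64)=1741630, p(65)=2012558, p(66)=2323520, p(67)=2679689, p(68)=3087735, p(69)=3554345, p(70)=4087968, p(71)=4697205, p(72)=5392783, p(73)=6185689, p(74)=7089500, p(75)=8118264, p(76)=9289091, p(77)=10619863, p(78)=12132164, p(79)=13848650, p(80)=15796476, p(81)=18004327, p(82)=20506255, p(83)=23338469, p(84)=26543660, p(85)=30167357, p(86)=34262962, p(87)=38887673, p(88)=44108109, p(89)=49995925, p(90)=56634173, p(91)=64112359, p(92)=72533807, p(93)=82010177, p(94)=92669720, p(95)=104651419, p(96)=118114304, p(97)=133230930, p(98)=150198136, p(99)=169229875, p(100)=190569292, p(101)=214481126, p(102)=241265379, p(103)=271248950, p(104)=304801365, p(105)=342325709, p(106)=384276336, p(107)=431149389, p(108)=483502844, p(109)=541946240, p(110)=607163746, p(111)=679903203, p(112)=761002156, p(113)=851376628, p(114)=952050665, p(115)=1064144451, p(116)=1188908248, p(117)=1327710076, p(118)=1482074143, p(119)=1653668665, p(120)=1844349560, p(121)=2056148051, p(122)=2291320912, p(123)=2552338241, p(124)=2841940500, p(125)=3163127352, p(126)=3519222692, p(127)=3913864295, p(128)=4351078600, p(129)=4835271870, p(130)=5371315400, p(131)=5964539504, p(132)=6620830889, p(133)=7346629512, p(134)=8149040695, p(135)=9035836076, p(136)=10015581680, p(137)=11097645016, p(138)=12292341831, p(139)=13610949895, p(140)=15065878135, p(141)=16670689208, p(142)=18440293320, p(143)=20390982757, p(144)=22540654445, p(145)=24908858009, p(146)=27517052599, p(147)=30388671978, p(148)=33549419497, p(149)=37027355200, p(150)=40853235313, p(151)=45060624582, p(152)=49686288421, p(153)=54770336324, p(154)=60356673280, p(155)=66493182097, p(156)=73232243759, p(157)=80630964769, p(158)=88751778802, p(159)=97662728555, p(160)=107438159466, p(161)=118159068427, p(162)=129913904637, p(163)=142798995930, p(164)=156919475295, p(165)=172389800255, p(166)=189334822579, p(167)=207890420102, p(168)=228204732751, p(169)=250438925115, p(170)=274768617130, p(171)=301384802048, p(172)=330495499613, p(173)=362326859895, p(174)=397125074750, p(175)=435157697830, p(176)=476715857290, p(177)=522115831195, p(178)=571701605655, p(179)=625846753120, p(180)=684957390936, p(181)=749474411781, p(182)=819876908323, p(183)=896684817527, p(184)=980462880430, p(185)=1071823774337, p(186)=1171432692373, p(187)=1280011042268, p(188)=1398341745571, p(189)=1527273599625, p(190)=1667727404093, p(191)=1820701100652, p(192)=1987276856363, p(193)=2168627105469, p(194)=2366022741845.
Final step: p(195) = p(194) + p(193) - p(190) - p(188) + p(183) + p(180) - p(173) - p(169) + p(160) + p(155) - p(144) - p(138) + p(125) + p(118) - p(103) - p(95) + p(78) + p(69) - p(50) - p(40) + p(19) + p(8)
= 2366022741845 + 2168627105469 - 1667727404093 - 1398341745571 + 896684817527 + 684957390936 - 362326859895 - 250438925115 + 107438159466 + 66493182097 - 22540654445 - 12292341831 + 3163127352 + 1482074143 - 271248950 - 104651419 + 12132164 + 3554345 - 204226 - 37338 + 490 + 22
= 2580840212973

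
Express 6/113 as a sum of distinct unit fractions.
1/19 + 1/2147

Greedy algorithm:
6/113: ceiling(113/6) = 19, use 1/19
1/2147: ceiling(2147/1) = 2147, use 1/2147
Result: 6/113 = 1/19 + 1/2147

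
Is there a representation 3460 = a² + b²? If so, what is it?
18² + 56² (a=18, b=56)

Factorization: 3460 = 2^2 × 5 × 173
By Fermat: n is sum of two squares iff every prime p ≡ 3 (mod 4) appears to even power.
All primes ≡ 3 (mod 4) appear to even power.
Search a = 0, 1, 2, … for 3460 - a² a perfect square: first hit at a = 18: 3460 - 324 = 3136 = 56².
3460 = 18² + 56² = 324 + 3136 ✓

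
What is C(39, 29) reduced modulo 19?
0

Using Lucas' theorem:
Write n=39 and k=29 in base 19:
n in base 19: [2, 1]
k in base 19: [1, 10]
C(39,29) mod 19 = ∏ C(n_i, k_i) mod 19
Digit binomials (mod 19): C(2,1) = 2; C(1,10) = 0 (k_i > n_i)
Product: 2 × 0 = 0 ≡ 0 (mod 19)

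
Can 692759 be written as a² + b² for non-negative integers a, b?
Not possible

Factorization: 692759 = 19^3 × 101
By Fermat: n is sum of two squares iff every prime p ≡ 3 (mod 4) appears to even power.
Prime(s) ≡ 3 (mod 4) with odd exponent: [(19, 3)]
Therefore 692759 cannot be expressed as a² + b².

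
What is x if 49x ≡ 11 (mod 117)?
x ≡ 5 (mod 117)

gcd(49, 117) = 1, which divides 11, so solutions exist.
Find 49^(-1) mod 117 by the extended Euclidean algorithm:
117 = 2 × 49 + 19  ⟹  19 = (1)·117 + (-2)·49
49 = 2 × 19 + 11  ⟹  11 = (-2)·117 + (5)·49
19 = 1 × 11 + 8  ⟹  8 = (3)·117 + (-7)·49
11 = 1 × 8 + 3  ⟹  3 = (-5)·117 + (12)·49
8 = 2 × 3 + 2  ⟹  2 = (13)·117 + (-31)·49
3 = 1 × 2 + 1  ⟹  1 = (-18)·117 + (43)·49
So (43)·49 ≡ 1 (mod 117), i.e. 49^(-1) ≡ 43 (mod 117).
x ≡ 43 × 11 = 473 ≡ 5 (mod 117).
Check: 49 × 5 = 245 ≡ 11 (mod 117).
Unique solution: x ≡ 5 (mod 117)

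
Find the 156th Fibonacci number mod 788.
600

Matrix identity: Q^n = [[F_(n+1), F_n], [F_n, F_(n-1)]] with Q = [[1,1],[1,0]].
n = 156 = 10011100₂. Square-and-multiply, entries mod 788:
Q^1 = [[1,1],[1,0]]
Q^2 = (Q^1)² = [[2,1],[1,1]]
Q^4 = (Q^2)² = [[5,3],[3,2]]
Q^9 = (Q^4)²·Q = [[55,34],[34,21]]
Q^19 = (Q^9)²·Q = [[461,241],[241,220]]
Q^39 = (Q^19)²·Q = [[535,318],[318,217]]
Q^78 = (Q^39)² = [[441,372],[372,69]]
Q^156 = (Q^78)² = [[329,600],[600,517]]
F_156 mod 788 = Q^156[0][1] = 600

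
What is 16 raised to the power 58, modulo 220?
136

Repeated squaring. Binary of 58 = 111010.
16^1 ≡ 16 (mod 220); 16^2 ≡ 36 (mod 220); 16^4 ≡ 196 (mod 220); 16^8 ≡ 136 (mod 220); 16^16 ≡ 16 (mod 220); 16^32 ≡ 36 (mod 220)
16^58 = 16^2 × 16^8 × 16^16 × 16^32 ≡ 136 (mod 220)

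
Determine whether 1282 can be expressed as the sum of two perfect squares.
21² + 29² (a=21, b=29)

Factorization: 1282 = 2 × 641
By Fermat: n is sum of two squares iff every prime p ≡ 3 (mod 4) appears to even power.
All primes ≡ 3 (mod 4) appear to even power.
Search a = 0, 1, 2, … for 1282 - a² a perfect square: first hit at a = 21: 1282 - 441 = 841 = 29².
1282 = 21² + 29² = 441 + 841 ✓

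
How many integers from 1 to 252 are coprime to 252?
72

252 = 2^2 × 3^2 × 7
φ(n) = n × ∏(1 - 1/p) for each prime p dividing n
φ(252) = 252 × (1 - 1/2) × (1 - 1/3) × (1 - 1/7) = 72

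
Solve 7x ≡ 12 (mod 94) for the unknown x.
x ≡ 42 (mod 94)

gcd(7, 94) = 1, which divides 12, so solutions exist.
Find 7^(-1) mod 94 by the extended Euclidean algorithm:
94 = 13 × 7 + 3  ⟹  3 = (1)·94 + (-13)·7
7 = 2 × 3 + 1  ⟹  1 = (-2)·94 + (27)·7
So (27)·7 ≡ 1 (mod 94), i.e. 7^(-1) ≡ 27 (mod 94).
x ≡ 27 × 12 = 324 ≡ 42 (mod 94).
Check: 7 × 42 = 294 ≡ 12 (mod 94).
Unique solution: x ≡ 42 (mod 94)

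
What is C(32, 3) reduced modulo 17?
13

Using Lucas' theorem:
Write n=32 and k=3 in base 17:
n in base 17: [1, 15]
k in base 17: [0, 3]
C(32,3) mod 17 = ∏ C(n_i, k_i) mod 17
Digit binomials (mod 17): C(1,0) = 1; C(15,3) = 455 ≡ 13
Product: 1 × 13 = 13 ≡ 13 (mod 17)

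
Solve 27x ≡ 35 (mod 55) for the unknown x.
x ≡ 40 (mod 55)

gcd(27, 55) = 1, which divides 35, so solutions exist.
Find 27^(-1) mod 55 by the extended Euclidean algorithm:
55 = 2 × 27 + 1  ⟹  1 = (1)·55 + (-2)·27
So (-2)·27 ≡ 1 (mod 55), i.e. 27^(-1) ≡ -2 ≡ 53 (mod 55).
x ≡ 53 × 35 = 1855 ≡ 40 (mod 55).
Check: 27 × 40 = 1080 ≡ 35 (mod 55).
Unique solution: x ≡ 40 (mod 55)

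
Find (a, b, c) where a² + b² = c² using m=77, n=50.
(3429, 7700, 8429)

Euclid's formula: a = m² - n², b = 2mn, c = m² + n²
m = 77, n = 50
a = 77² - 50² = 5929 - 2500 = 3429
b = 2 × 77 × 50 = 7700
c = 77² + 50² = 5929 + 2500 = 8429
Verification: 3429² + 7700² = 11758041 + 59290000 = 71048041 = 8429² ✓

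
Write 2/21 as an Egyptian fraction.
1/11 + 1/231

Greedy algorithm:
2/21: ceiling(21/2) = 11, use 1/11
1/231: ceiling(231/1) = 231, use 1/231
Result: 2/21 = 1/11 + 1/231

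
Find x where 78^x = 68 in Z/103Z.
28

Baby-step giant-step with step n = ⌈√103⌉ = 11.
Baby steps 78^j mod 103 (j:value) for j=0..10: 0:1, 1:78, 2:7, 3:31, 4:49, 5:11, 6:34, 7:77, 8:32, 9:24, 10:18.
Giant-step multiplier: 78^(-11) ≡ 78^(102-11) = 78^91 ≡ 84 (mod 103).
Giant steps γ_i = 68·84^i mod 103: γ_0=68, γ_1=47, γ_2=34 (in table at j=6).
x = i·n + j = 2·11 + 6 = 28.
Check: 78^28 ≡ 68 (mod 103).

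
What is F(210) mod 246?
178

Matrix identity: Q^n = [[F_(n+1), F_n], [F_n, F_(n-1)]] with Q = [[1,1],[1,0]].
n = 210 = 11010010₂. Square-and-multiply, entries mod 246:
Q^1 = [[1,1],[1,0]]
Q^3 = (Q^1)²·Q = [[3,2],[2,1]]
Q^6 = (Q^3)² = [[13,8],[8,5]]
Q^13 = (Q^6)²·Q = [[131,233],[233,144]]
Q^26 = (Q^13)² = [[110,115],[115,241]]
Q^52 = (Q^26)² = [[233,21],[21,212]]
Q^105 = (Q^52)²·Q = [[115,118],[118,243]]
Q^210 = (Q^105)² = [[89,178],[178,157]]
F_210 mod 246 = Q^210[0][1] = 178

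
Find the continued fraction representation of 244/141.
[1; 1, 2, 1, 2, 2, 5]

Euclidean algorithm steps:
244 = 1 × 141 + 103
141 = 1 × 103 + 38
103 = 2 × 38 + 27
38 = 1 × 27 + 11
27 = 2 × 11 + 5
11 = 2 × 5 + 1
5 = 5 × 1 + 0
Continued fraction: [1; 1, 2, 1, 2, 2, 5]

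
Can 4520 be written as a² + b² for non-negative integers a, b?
26² + 62² (a=26, b=62)

Factorization: 4520 = 2^3 × 5 × 113
By Fermat: n is sum of two squares iff every prime p ≡ 3 (mod 4) appears to even power.
All primes ≡ 3 (mod 4) appear to even power.
Search a = 0, 1, 2, … for 4520 - a² a perfect square: first hit at a = 26: 4520 - 676 = 3844 = 62².
4520 = 26² + 62² = 676 + 3844 ✓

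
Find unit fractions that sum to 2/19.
1/10 + 1/190

Greedy algorithm:
2/19: ceiling(19/2) = 10, use 1/10
1/190: ceiling(190/1) = 190, use 1/190
Result: 2/19 = 1/10 + 1/190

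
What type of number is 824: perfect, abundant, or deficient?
deficient

Proper divisors of 824: sum = 1 + 2 + 4 + 8 + 103 + 206 + 412 = 736
Since 736 < 824, 824 is deficient.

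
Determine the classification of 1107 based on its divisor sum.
deficient

Proper divisors of 1107: sum = 1 + 3 + 9 + 27 + 41 + 123 + 369 = 573
Since 573 < 1107, 1107 is deficient.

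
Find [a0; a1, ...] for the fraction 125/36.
[3; 2, 8, 2]

Euclidean algorithm steps:
125 = 3 × 36 + 17
36 = 2 × 17 + 2
17 = 8 × 2 + 1
2 = 2 × 1 + 0
Continued fraction: [3; 2, 8, 2]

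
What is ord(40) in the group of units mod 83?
41

83 is prime, so ord(40) divides φ(83) = 82.
Divisors of 82: 1, 2, 41, 82.
Repeated squaring: 40^1 ≡ 40, 40^2 ≡ 23, 40^4 ≡ 31, 40^8 ≡ 48, 40^16 ≡ 63, 40^32 ≡ 68, 40^64 ≡ 59 (mod 83).
Test 40^d mod 83 for each divisor d in increasing order:
40^1 ≡ 40
40^2 ≡ 23
40^41 = 40^32·40^8·40^1 ≡ 1  ← first divisor giving 1
The order is 41.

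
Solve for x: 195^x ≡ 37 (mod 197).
192

Baby-step giant-step with step n = ⌈√197⌉ = 15.
Baby steps 195^j mod 197 (j:value) for j=0..14: 0:1, 1:195, 2:4, 3:189, 4:16, 5:165, 6:64, 7:69, 8:59, 9:79, 10:39, 11:119, 12:156, 13:82, 14:33.
Giant-step multiplier: 195^(-15) ≡ 195^(196-15) = 195^181 ≡ 194 (mod 197).
Giant steps γ_i = 37·194^i mod 197: γ_0=37, γ_1=86, γ_2=136, γ_3=183, γ_4=42, γ_5=71, γ_6=181, γ_7=48, γ_8=53, γ_9=38, γ_10=83, γ_11=145, γ_12=156 (in table at j=12).
x = i·n + j = 12·15 + 12 = 192.
Check: 195^192 ≡ 37 (mod 197).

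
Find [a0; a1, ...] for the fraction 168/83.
[2; 41, 2]

Euclidean algorithm steps:
168 = 2 × 83 + 2
83 = 41 × 2 + 1
2 = 2 × 1 + 0
Continued fraction: [2; 41, 2]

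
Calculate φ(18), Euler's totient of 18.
6

18 = 2 × 3^2
φ(n) = n × ∏(1 - 1/p) for each prime p dividing n
φ(18) = 18 × (1 - 1/2) × (1 - 1/3) = 6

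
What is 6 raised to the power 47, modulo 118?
14

Repeated squaring. Binary of 47 = 101111.
6^1 ≡ 6 (mod 118); 6^2 ≡ 36 (mod 118); 6^4 ≡ 116 (mod 118); 6^8 ≡ 4 (mod 118); 6^16 ≡ 16 (mod 118); 6^32 ≡ 20 (mod 118)
6^47 = 6^1 × 6^2 × 6^4 × 6^8 × 6^32 ≡ 14 (mod 118)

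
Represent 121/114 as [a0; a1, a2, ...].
[1; 16, 3, 2]

Euclidean algorithm steps:
121 = 1 × 114 + 7
114 = 16 × 7 + 2
7 = 3 × 2 + 1
2 = 2 × 1 + 0
Continued fraction: [1; 16, 3, 2]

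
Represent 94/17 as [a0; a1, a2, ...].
[5; 1, 1, 8]

Euclidean algorithm steps:
94 = 5 × 17 + 9
17 = 1 × 9 + 8
9 = 1 × 8 + 1
8 = 8 × 1 + 0
Continued fraction: [5; 1, 1, 8]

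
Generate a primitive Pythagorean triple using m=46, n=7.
(2067, 644, 2165)

Euclid's formula: a = m² - n², b = 2mn, c = m² + n²
m = 46, n = 7
a = 46² - 7² = 2116 - 49 = 2067
b = 2 × 46 × 7 = 644
c = 46² + 7² = 2116 + 49 = 2165
Verification: 2067² + 644² = 4272489 + 414736 = 4687225 = 2165² ✓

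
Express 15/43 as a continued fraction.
[0; 2, 1, 6, 2]

Euclidean algorithm steps:
15 = 0 × 43 + 15
43 = 2 × 15 + 13
15 = 1 × 13 + 2
13 = 6 × 2 + 1
2 = 2 × 1 + 0
Continued fraction: [0; 2, 1, 6, 2]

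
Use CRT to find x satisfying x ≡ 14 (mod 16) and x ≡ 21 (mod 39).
606

Using Chinese Remainder Theorem:
M = 16 × 39 = 624
M1 = 39, M2 = 16
y1 = 39^(-1) mod 16 = 7
y2 = 16^(-1) mod 39 = 22
x = (14×39×7 + 21×16×22) mod 624 = 606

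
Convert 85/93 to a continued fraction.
[0; 1, 10, 1, 1, 1, 2]

Euclidean algorithm steps:
85 = 0 × 93 + 85
93 = 1 × 85 + 8
85 = 10 × 8 + 5
8 = 1 × 5 + 3
5 = 1 × 3 + 2
3 = 1 × 2 + 1
2 = 2 × 1 + 0
Continued fraction: [0; 1, 10, 1, 1, 1, 2]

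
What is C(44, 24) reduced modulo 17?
2

Using Lucas' theorem:
Write n=44 and k=24 in base 17:
n in base 17: [2, 10]
k in base 17: [1, 7]
C(44,24) mod 17 = ∏ C(n_i, k_i) mod 17
Digit binomials (mod 17): C(2,1) = 2; C(10,7) = 120 ≡ 1
Product: 2 × 1 = 2 ≡ 2 (mod 17)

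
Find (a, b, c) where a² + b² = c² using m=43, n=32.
(825, 2752, 2873)

Euclid's formula: a = m² - n², b = 2mn, c = m² + n²
m = 43, n = 32
a = 43² - 32² = 1849 - 1024 = 825
b = 2 × 43 × 32 = 2752
c = 43² + 32² = 1849 + 1024 = 2873
Verification: 825² + 2752² = 680625 + 7573504 = 8254129 = 2873² ✓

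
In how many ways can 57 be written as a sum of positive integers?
614154

p(n) counts ways to write n as a sum of positive integers (order ignored).
Euler's pentagonal recurrence: p(k) = p(k-1) + p(k-2) - p(k-5) - p(k-7) + p(k-12) + p(k-15) - ... (offsets j(3j∓1)/2, signs ++--, p(0)=1, p(<0)=0).
DP table for k = 0..56: p(0)=1, p(1)=1, p(2)=2, p(3)=3, p(4)=5, p(5)=7, p(6)=11, p(7)=15, p(8)=22, p(9)=30, p(10)=42, p(11)=56, p(12)=77, p(13)=101, p(14)=135, p(15)=176, p(16)=231, p(17)=297, p(18)=385, p(19)=490, p(20)=627, p(21)=792, p(22)=1002, p(23)=1255, p(24)=1575, p(25)=1958, p(26)=2436, p(27)=3010, p(28)=3718, p(29)=4565, p(30)=5604, p(31)=6842, p(32)=8349, p(33)=10143, p(34)=12310, p(35)=14883, p(36)=17977, p(37)=21637, p(38)=26015, p(39)=31185, p(40)=37338, p(41)=44583, p(42)=53174, p(43)=63261, p(44)=75175, p(45)=89134, p(46)=105558, p(47)=124754, p(48)=147273, p(49)=173525, p(50)=204226, p(51)=239943, p(52)=281589, p(53)=329931, p(54)=386155, p(55)=451276, p(56)=526823.
Final step: p(57) = p(56) + p(55) - p(52) - p(50) + p(45) + p(42) - p(35) - p(31) + p(22) + p(17) - p(6) - p(0)
= 526823 + 451276 - 281589 - 204226 + 89134 + 53174 - 14883 - 6842 + 1002 + 297 - 11 - 1
= 614154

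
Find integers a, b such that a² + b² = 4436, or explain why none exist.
44² + 50² (a=44, b=50)

Factorization: 4436 = 2^2 × 1109
By Fermat: n is sum of two squares iff every prime p ≡ 3 (mod 4) appears to even power.
All primes ≡ 3 (mod 4) appear to even power.
Search a = 0, 1, 2, … for 4436 - a² a perfect square: first hit at a = 44: 4436 - 1936 = 2500 = 50².
4436 = 44² + 50² = 1936 + 2500 ✓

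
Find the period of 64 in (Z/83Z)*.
41

83 is prime, so ord(64) divides φ(83) = 82.
Divisors of 82: 1, 2, 41, 82.
Repeated squaring: 64^1 ≡ 64, 64^2 ≡ 29, 64^4 ≡ 11, 64^8 ≡ 38, 64^16 ≡ 33, 64^32 ≡ 10, 64^64 ≡ 17 (mod 83).
Test 64^d mod 83 for each divisor d in increasing order:
64^1 ≡ 64
64^2 ≡ 29
64^41 = 64^32·64^8·64^1 ≡ 1  ← first divisor giving 1
The order is 41.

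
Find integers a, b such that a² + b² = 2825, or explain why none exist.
4² + 53² (a=4, b=53)

Factorization: 2825 = 5^2 × 113
By Fermat: n is sum of two squares iff every prime p ≡ 3 (mod 4) appears to even power.
All primes ≡ 3 (mod 4) appear to even power.
Search a = 0, 1, 2, … for 2825 - a² a perfect square: first hit at a = 4: 2825 - 16 = 2809 = 53².
2825 = 4² + 53² = 16 + 2809 ✓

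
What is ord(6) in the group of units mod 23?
11

23 is prime, so ord(6) divides φ(23) = 22.
Divisors of 22: 1, 2, 11, 22.
Repeated squaring: 6^1 ≡ 6, 6^2 ≡ 13, 6^4 ≡ 8, 6^8 ≡ 18, 6^16 ≡ 2 (mod 23).
Test 6^d mod 23 for each divisor d in increasing order:
6^1 ≡ 6
6^2 ≡ 13
6^11 = 6^8·6^2·6^1 ≡ 1  ← first divisor giving 1
The order is 11.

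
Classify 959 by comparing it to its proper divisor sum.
deficient

Proper divisors of 959: sum = 1 + 7 + 137 = 145
Since 145 < 959, 959 is deficient.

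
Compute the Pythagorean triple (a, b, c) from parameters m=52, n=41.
(1023, 4264, 4385)

Euclid's formula: a = m² - n², b = 2mn, c = m² + n²
m = 52, n = 41
a = 52² - 41² = 2704 - 1681 = 1023
b = 2 × 52 × 41 = 4264
c = 52² + 41² = 2704 + 1681 = 4385
Verification: 1023² + 4264² = 1046529 + 18181696 = 19228225 = 4385² ✓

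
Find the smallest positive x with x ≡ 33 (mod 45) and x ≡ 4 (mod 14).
438

Using Chinese Remainder Theorem:
M = 45 × 14 = 630
M1 = 14, M2 = 45
y1 = 14^(-1) mod 45 = 29
y2 = 45^(-1) mod 14 = 5
x = (33×14×29 + 4×45×5) mod 630 = 438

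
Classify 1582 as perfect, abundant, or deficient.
deficient

Proper divisors of 1582: sum = 1 + 2 + 7 + 14 + 113 + 226 + 791 = 1154
Since 1154 < 1582, 1582 is deficient.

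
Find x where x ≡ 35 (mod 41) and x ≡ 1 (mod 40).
281

Using Chinese Remainder Theorem:
M = 41 × 40 = 1640
M1 = 40, M2 = 41
y1 = 40^(-1) mod 41 = 40
y2 = 41^(-1) mod 40 = 1
x = (35×40×40 + 1×41×1) mod 1640 = 281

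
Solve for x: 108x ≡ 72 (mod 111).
x ≡ 13 (mod 37)

gcd(108, 111) = 3, which divides 72, so solutions exist.
Divide through by 3: 36x ≡ 24 (mod 37).
Find 36^(-1) mod 37 by the extended Euclidean algorithm:
37 = 1 × 36 + 1  ⟹  1 = (1)·37 + (-1)·36
So (-1)·36 ≡ 1 (mod 37), i.e. 36^(-1) ≡ -1 ≡ 36 (mod 37).
x ≡ 36 × 24 = 864 ≡ 13 (mod 37).
Check: 108 × 13 = 1404 ≡ 72 (mod 111).
x ≡ 13 (mod 37), giving 3 solutions mod 111.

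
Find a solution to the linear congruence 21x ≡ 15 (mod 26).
x ≡ 23 (mod 26)

gcd(21, 26) = 1, which divides 15, so solutions exist.
Find 21^(-1) mod 26 by the extended Euclidean algorithm:
26 = 1 × 21 + 5  ⟹  5 = (1)·26 + (-1)·21
21 = 4 × 5 + 1  ⟹  1 = (-4)·26 + (5)·21
So (5)·21 ≡ 1 (mod 26), i.e. 21^(-1) ≡ 5 (mod 26).
x ≡ 5 × 15 = 75 ≡ 23 (mod 26).
Check: 21 × 23 = 483 ≡ 15 (mod 26).
Unique solution: x ≡ 23 (mod 26)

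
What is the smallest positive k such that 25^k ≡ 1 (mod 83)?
41

83 is prime, so ord(25) divides φ(83) = 82.
Divisors of 82: 1, 2, 41, 82.
Repeated squaring: 25^1 ≡ 25, 25^2 ≡ 44, 25^4 ≡ 27, 25^8 ≡ 65, 25^16 ≡ 75, 25^32 ≡ 64, 25^64 ≡ 29 (mod 83).
Test 25^d mod 83 for each divisor d in increasing order:
25^1 ≡ 25
25^2 ≡ 44
25^41 = 25^32·25^8·25^1 ≡ 1  ← first divisor giving 1
The order is 41.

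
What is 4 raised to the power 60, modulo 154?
78

Repeated squaring. Binary of 60 = 111100.
4^1 ≡ 4 (mod 154); 4^2 ≡ 16 (mod 154); 4^4 ≡ 102 (mod 154); 4^8 ≡ 86 (mod 154); 4^16 ≡ 4 (mod 154); 4^32 ≡ 16 (mod 154)
4^60 = 4^4 × 4^8 × 4^16 × 4^32 ≡ 78 (mod 154)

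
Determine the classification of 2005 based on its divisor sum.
deficient

Proper divisors of 2005: sum = 1 + 5 + 401 = 407
Since 407 < 2005, 2005 is deficient.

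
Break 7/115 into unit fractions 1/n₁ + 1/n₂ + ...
1/17 + 1/489 + 1/955995

Greedy algorithm:
7/115: ceiling(115/7) = 17, use 1/17
4/1955: ceiling(1955/4) = 489, use 1/489
1/955995: ceiling(955995/1) = 955995, use 1/955995
Result: 7/115 = 1/17 + 1/489 + 1/955995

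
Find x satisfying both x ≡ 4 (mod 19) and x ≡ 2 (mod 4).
42

Using Chinese Remainder Theorem:
M = 19 × 4 = 76
M1 = 4, M2 = 19
y1 = 4^(-1) mod 19 = 5
y2 = 19^(-1) mod 4 = 3
x = (4×4×5 + 2×19×3) mod 76 = 42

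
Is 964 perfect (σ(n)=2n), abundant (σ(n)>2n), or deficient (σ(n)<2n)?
deficient

Proper divisors of 964: sum = 1 + 2 + 4 + 241 + 482 = 730
Since 730 < 964, 964 is deficient.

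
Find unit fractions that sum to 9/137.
1/16 + 1/314 + 1/114715 + 1/39478478960

Greedy algorithm:
9/137: ceiling(137/9) = 16, use 1/16
7/2192: ceiling(2192/7) = 314, use 1/314
3/344144: ceiling(344144/3) = 114715, use 1/114715
1/39478478960: ceiling(39478478960/1) = 39478478960, use 1/39478478960
Result: 9/137 = 1/16 + 1/314 + 1/114715 + 1/39478478960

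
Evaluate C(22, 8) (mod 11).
0

Using Lucas' theorem:
Write n=22 and k=8 in base 11:
n in base 11: [2, 0]
k in base 11: [0, 8]
C(22,8) mod 11 = ∏ C(n_i, k_i) mod 11
Digit binomials (mod 11): C(2,0) = 1; C(0,8) = 0 (k_i > n_i)
Product: 1 × 0 = 0 ≡ 0 (mod 11)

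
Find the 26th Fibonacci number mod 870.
463

Matrix identity: Q^n = [[F_(n+1), F_n], [F_n, F_(n-1)]] with Q = [[1,1],[1,0]].
n = 26 = 11010₂. Square-and-multiply, entries mod 870:
Q^1 = [[1,1],[1,0]]
Q^3 = (Q^1)²·Q = [[3,2],[2,1]]
Q^6 = (Q^3)² = [[13,8],[8,5]]
Q^13 = (Q^6)²·Q = [[377,233],[233,144]]
Q^26 = (Q^13)² = [[668,463],[463,205]]
F_26 mod 870 = Q^26[0][1] = 463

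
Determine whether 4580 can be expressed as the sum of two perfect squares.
22² + 64² (a=22, b=64)

Factorization: 4580 = 2^2 × 5 × 229
By Fermat: n is sum of two squares iff every prime p ≡ 3 (mod 4) appears to even power.
All primes ≡ 3 (mod 4) appear to even power.
Search a = 0, 1, 2, … for 4580 - a² a perfect square: first hit at a = 22: 4580 - 484 = 4096 = 64².
4580 = 22² + 64² = 484 + 4096 ✓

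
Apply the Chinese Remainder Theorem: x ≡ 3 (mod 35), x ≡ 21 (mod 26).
73

Using Chinese Remainder Theorem:
M = 35 × 26 = 910
M1 = 26, M2 = 35
y1 = 26^(-1) mod 35 = 31
y2 = 35^(-1) mod 26 = 3
x = (3×26×31 + 21×35×3) mod 910 = 73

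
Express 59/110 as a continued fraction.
[0; 1, 1, 6, 2, 1, 2]

Euclidean algorithm steps:
59 = 0 × 110 + 59
110 = 1 × 59 + 51
59 = 1 × 51 + 8
51 = 6 × 8 + 3
8 = 2 × 3 + 2
3 = 1 × 2 + 1
2 = 2 × 1 + 0
Continued fraction: [0; 1, 1, 6, 2, 1, 2]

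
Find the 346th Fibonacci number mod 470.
133

Matrix identity: Q^n = [[F_(n+1), F_n], [F_n, F_(n-1)]] with Q = [[1,1],[1,0]].
n = 346 = 101011010₂. Square-and-multiply, entries mod 470:
Q^1 = [[1,1],[1,0]]
Q^2 = (Q^1)² = [[2,1],[1,1]]
Q^5 = (Q^2)²·Q = [[8,5],[5,3]]
Q^10 = (Q^5)² = [[89,55],[55,34]]
Q^21 = (Q^10)²·Q = [[321,136],[136,185]]
Q^43 = (Q^21)²·Q = [[3,277],[277,196]]
Q^86 = (Q^43)² = [[128,133],[133,465]]
Q^173 = (Q^86)²·Q = [[142,233],[233,379]]
Q^346 = (Q^173)² = [[193,133],[133,60]]
F_346 mod 470 = Q^346[0][1] = 133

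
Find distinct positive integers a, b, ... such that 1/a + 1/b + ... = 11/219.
1/20 + 1/4380

Greedy algorithm:
11/219: ceiling(219/11) = 20, use 1/20
1/4380: ceiling(4380/1) = 4380, use 1/4380
Result: 11/219 = 1/20 + 1/4380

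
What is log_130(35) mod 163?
40

Baby-step giant-step with step n = ⌈√163⌉ = 13.
Baby steps 130^j mod 163 (j:value) for j=0..12: 0:1, 1:130, 2:111, 3:86, 4:96, 5:92, 6:61, 7:106, 8:88, 9:30, 10:151, 11:70, 12:135.
Giant-step multiplier: 130^(-13) ≡ 130^(162-13) = 130^149 ≡ 3 (mod 163).
Giant steps γ_i = 35·3^i mod 163: γ_0=35, γ_1=105, γ_2=152, γ_3=130 (in table at j=1).
x = i·n + j = 3·13 + 1 = 40.
Check: 130^40 ≡ 35 (mod 163).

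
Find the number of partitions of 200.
3972999029388

p(n) counts ways to write n as a sum of positive integers (order ignored).
Euler's pentagonal recurrence: p(k) = p(k-1) + p(k-2) - p(k-5) - p(k-7) + p(k-12) + p(k-15) - ... (offsets j(3j∓1)/2, signs ++--, p(0)=1, p(<0)=0).
DP table for k = 0..199: p(0)=1, p(1)=1, p(2)=2, p(3)=3, p(4)=5, p(5)=7, p(6)=11, p(7)=15, p(8)=22, p(9)=30, p(10)=42, p(11)=56, p(12)=77, p(13)=101, p(14)=135, p(15)=176, p(16)=231, p(17)=297, p(18)=385, p(19)=490, p(20)=627, p(21)=792, p(22)=1002, p(23)=1255, p(24)=1575, p(25)=1958, p(26)=2436, p(27)=3010, p(28)=3718, p(29)=4565, p(30)=5604, p(31)=6842, p(32)=8349, p(33)=10143, p(34)=12310, p(35)=14883, p(36)=17977, p(37)=21637, p(38)=26015, p(39)=31185, p(40)=37338, p(41)=44583, p(42)=53174, p(43)=63261, p(44)=75175, p(45)=89134, p(46)=105558, p(47)=124754, p(48)=147273, p(49)=173525, p(50)=204226, p(51)=239943, p(52)=281589, p(53)=329931, p(54)=386155, p(55)=451276, p(56)=526823, p(57)=614154, p(58)=715220, p(59)=831820, p(60)=966467, p(61)=1121505, p(62)=1300156, p(63)=1505499, p(64)=1741630, p(65)=2012558, p(66)=2323520, p(67)=2679689, p(68)=3087735, p(69)=3554345, p(70)=4087968, p(71)=4697205, p(72)=5392783, p(73)=6185689, p(74)=7089500, p(75)=8118264, p(76)=9289091, p(77)=10619863, p(78)=12132164, p(79)=13848650, p(80)=15796476, p(81)=18004327, p(82)=20506255, p(83)=23338469, p(84)=26543660, p(85)=30167357, p(86)=34262962, p(87)=38887673, p(88)=44108109, p(89)=49995925, p(90)=56634173, p(91)=64112359, p(92)=72533807, p(93)=82010177, p(94)=92669720, p(95)=104651419, p(96)=118114304, p(97)=133230930, p(98)=150198136, p(99)=169229875, p(100)=190569292, p(101)=214481126, p(102)=241265379, p(103)=271248950, p(104)=304801365, p(105)=342325709, p(106)=384276336, p(107)=431149389, p(108)=483502844, p(109)=541946240, p(110)=607163746, p(111)=679903203, p(112)=761002156, p(113)=851376628, p(114)=952050665, p(115)=1064144451, p(116)=1188908248, p(117)=1327710076, p(118)=1482074143, p(119)=1653668665, p(120)=1844349560, p(121)=2056148051, p(122)=2291320912, p(123)=2552338241, p(124)=2841940500, p(125)=3163127352, p(126)=3519222692, p(127)=3913864295, p(128)=4351078600, p(129)=4835271870, p(130)=5371315400, p(131)=5964539504, p(132)=6620830889, p(133)=7346629512, p(134)=8149040695, p(135)=9035836076, p(136)=10015581680, p(137)=11097645016, p(138)=12292341831, p(139)=13610949895, p(140)=15065878135, p(141)=16670689208, p(142)=18440293320, p(143)=20390982757, p(144)=22540654445, p(145)=24908858009, p(146)=27517052599, p(147)=30388671978, p(148)=33549419497, p(149)=37027355200, p(150)=40853235313, p(151)=45060624582, p(152)=49686288421, p(153)=54770336324, p(154)=60356673280, p(155)=66493182097, p(156)=73232243759, p(157)=80630964769, p(158)=88751778802, p(159)=97662728555, p(160)=107438159466, p(161)=118159068427, p(162)=129913904637, p(163)=142798995930, p(164)=156919475295, p(165)=172389800255, p(166)=189334822579, p(167)=207890420102, p(168)=228204732751, p(169)=250438925115, p(170)=274768617130, p(171)=301384802048, p(172)=330495499613, p(173)=362326859895, p(174)=397125074750, p(175)=435157697830, p(176)=476715857290, p(177)=522115831195, p(178)=571701605655, p(179)=625846753120, p(180)=684957390936, p(181)=749474411781, p(182)=819876908323, p(183)=896684817527, p(184)=980462880430, p(185)=1071823774337, p(186)=1171432692373, p(187)=1280011042268, p(188)=1398341745571, p(189)=1527273599625, p(190)=1667727404093, p(191)=1820701100652, p(192)=1987276856363, p(193)=2168627105469, p(194)=2366022741845, p(195)=2580840212973, p(196)=2814570987591, p(197)=3068829878530, p(198)=3345365983698, p(199)=3646072432125.
Final step: p(200) = p(199) + p(198) - p(195) - p(193) + p(188) + p(185) - p(178) - p(174) + p(165) + p(160) - p(149) - p(143) + p(130) + p(123) - p(108) - p(100) + p(83) + p(74) - p(55) - p(45) + p(24) + p(13)
= 3646072432125 + 3345365983698 - 2580840212973 - 2168627105469 + 1398341745571 + 1071823774337 - 571701605655 - 397125074750 + 172389800255 + 107438159466 - 37027355200 - 20390982757 + 5371315400 + 2552338241 - 483502844 - 190569292 + 23338469 + 7089500 - 451276 - 89134 + 1575 + 101
= 3972999029388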